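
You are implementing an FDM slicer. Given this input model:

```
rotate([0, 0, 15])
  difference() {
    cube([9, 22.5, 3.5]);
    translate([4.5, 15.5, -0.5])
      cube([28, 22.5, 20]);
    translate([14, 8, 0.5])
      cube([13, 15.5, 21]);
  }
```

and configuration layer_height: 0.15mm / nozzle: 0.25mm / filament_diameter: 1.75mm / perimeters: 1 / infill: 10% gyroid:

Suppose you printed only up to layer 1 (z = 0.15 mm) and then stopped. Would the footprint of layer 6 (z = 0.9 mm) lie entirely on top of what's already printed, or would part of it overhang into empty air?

Compare the two slices. At z = 0.15: the cube is present — its section is the full 9×22.5 rectangle (area 202.50 mm²); the cube at (4.5, 15.5) is present — its section is the full 28×22.5 rectangle (area 630.00 mm²); the cube at (14, 8) is absent (z outside [0.5, 21.5]); After the difference (first − rest): starting from the 9×22.5 cube (202.50 mm²), the 28×22.5 cube at (4.5, 15.5) partially overlaps it — only the 31.50 mm² overlap (of its 630.00 mm²) is removed, clipping the outline — area = 171.00 mm²; (whole slice rotated 15° about Z — lengths, areas and connectivity unchanged). At z = 0.9: the cube (footprint 9×22.5) is included at this height (area 202.50 mm²); the cube at (4.5, 15.5) (footprint 28×22.5) is included at this height (area 630.00 mm²); the 13×15.5 cube at (14, 8) contributes its full rectangle (area 201.50 mm²); After the difference (first − rest): starting from the 9×22.5 cube (202.50 mm²), the 28×22.5 cube at (4.5, 15.5) partially overlaps it — only the 31.50 mm² overlap (of its 630.00 mm²) is removed, clipping the outline; the 13×15.5 cube at (14, 8) misses the remaining region (no effect) — area = 171.00 mm²; (rotated 15° about Z; rotation is an isometry so areas/perimeters/island counts are preserved). Checking containment: the cross-section at z = 0.9 is a subset of the cross-section at z = 0.15.

entirely on top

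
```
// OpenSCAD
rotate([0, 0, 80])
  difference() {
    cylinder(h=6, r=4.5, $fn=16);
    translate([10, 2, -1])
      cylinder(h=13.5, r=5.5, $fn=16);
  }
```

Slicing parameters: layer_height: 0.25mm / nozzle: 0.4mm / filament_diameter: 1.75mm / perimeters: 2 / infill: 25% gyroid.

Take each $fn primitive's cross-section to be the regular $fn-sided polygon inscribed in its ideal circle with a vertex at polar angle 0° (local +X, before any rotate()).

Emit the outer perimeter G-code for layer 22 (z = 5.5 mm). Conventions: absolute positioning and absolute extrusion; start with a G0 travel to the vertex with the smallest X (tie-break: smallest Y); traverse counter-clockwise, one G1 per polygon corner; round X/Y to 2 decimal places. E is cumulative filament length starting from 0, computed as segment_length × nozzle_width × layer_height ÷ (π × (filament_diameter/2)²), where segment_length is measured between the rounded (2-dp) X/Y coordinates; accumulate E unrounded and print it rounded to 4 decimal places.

At z = 5.5 mm: the r=4.5 cylinder gives a regular 16-gon of circumradius 4.5 (constant along its height); the cylinder at (10, 2): section is a regular 16-gon, circumradius r=5.5; Taking the first minus the rest: starting from the r=4.5 cylinder, the r=5.5 cylinder at (10, 2) misses the remaining region (no effect) — 1 connected region; (rotated 80° about Z; rotation is an isometry so areas/perimeters/island counts are preserved). The outline is a single polygon with 16 vertices. Extrusion per mm of travel: 0.4 × 0.25 / (π × 0.875²) = 0.041575. Accumulating E over each segment gives final E = 1.1681.

G0 X-4.43 Y0.78 Z5.50
G1 X-4.39 Y-0.97 E0.0728
G1 X-3.69 Y-2.58 E0.1458
G1 X-2.42 Y-3.80 E0.2190
G1 X-0.78 Y-4.43 E0.2920
G1 X0.97 Y-4.39 E0.3648
G1 X2.58 Y-3.69 E0.4378
G1 X3.80 Y-2.42 E0.5110
G1 X4.43 Y-0.78 E0.5840
G1 X4.39 Y0.97 E0.6568
G1 X3.69 Y2.58 E0.7298
G1 X2.42 Y3.80 E0.8030
G1 X0.78 Y4.43 E0.8761
G1 X-0.97 Y4.39 E0.9488
G1 X-2.58 Y3.69 E1.0218
G1 X-3.80 Y2.42 E1.0950
G1 X-4.43 Y0.78 E1.1681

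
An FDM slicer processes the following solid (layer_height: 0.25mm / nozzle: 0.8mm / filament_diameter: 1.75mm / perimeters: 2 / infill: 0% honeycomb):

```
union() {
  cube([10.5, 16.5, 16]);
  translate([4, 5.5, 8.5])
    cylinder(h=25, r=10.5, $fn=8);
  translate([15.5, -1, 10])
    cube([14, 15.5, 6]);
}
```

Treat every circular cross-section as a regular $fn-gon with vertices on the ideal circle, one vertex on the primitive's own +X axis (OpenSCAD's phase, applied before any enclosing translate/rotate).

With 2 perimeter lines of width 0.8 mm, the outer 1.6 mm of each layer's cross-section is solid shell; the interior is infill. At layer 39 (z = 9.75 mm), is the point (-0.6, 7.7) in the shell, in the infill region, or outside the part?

infill

At z = 9.75 mm: the cube is present — its section is the full 10.5×16.5 rectangle; the r=10.5 cylinder at (4, 5.5) contributes a regular 8-gon of circumradius 10.5; the cube at (15.5, -1) is not intersected at this z (z outside [10, 16]); Taking the union: the regions partially overlap (shared area 155.94 mm²), so overlapping operands fuse into one piece — 1 connected region. Overall, the cross-section is a single solid region. The nearest boundary edge runs (-6.50, 5.50)→(-3.42, 12.92); distance from the point to it = 4.61 mm. The point is inside the cross-section and 4.61 mm from the nearest boundary — more than the 1.6 mm shell width (2 × 0.8), so it's in the infill interior.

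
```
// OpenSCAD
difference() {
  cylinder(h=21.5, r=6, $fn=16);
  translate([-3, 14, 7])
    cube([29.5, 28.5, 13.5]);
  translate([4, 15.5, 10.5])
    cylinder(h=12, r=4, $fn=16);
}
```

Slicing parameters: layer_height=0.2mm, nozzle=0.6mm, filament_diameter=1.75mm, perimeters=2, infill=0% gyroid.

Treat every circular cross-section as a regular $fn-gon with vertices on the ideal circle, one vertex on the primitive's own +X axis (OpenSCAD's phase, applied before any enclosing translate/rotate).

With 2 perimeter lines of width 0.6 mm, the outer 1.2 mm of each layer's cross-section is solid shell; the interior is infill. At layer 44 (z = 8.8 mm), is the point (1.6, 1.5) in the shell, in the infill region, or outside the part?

infill

At z = 8.8 mm: the cylinder: section is a regular 16-gon, circumradius r=6; the cube at (-3, 14) (footprint 29.5×28.5) is included at this height; the cylinder at (4, 15.5) does not reach this height (z outside [10.5, 22.5]); Subtracting the remaining from the first: starting from the r=6 cylinder, the 29.5×28.5 cube at (-3, 14) misses the remaining region (no effect) — 1 connected region. Overall, the cross-section is a single solid region. The nearest boundary edge runs (4.24, 4.24)→(5.54, 2.30); distance from the point to it = 3.72 mm. The point is inside the cross-section and 3.72 mm from the nearest boundary — more than the 1.2 mm shell width (2 × 0.6), so it's in the infill interior.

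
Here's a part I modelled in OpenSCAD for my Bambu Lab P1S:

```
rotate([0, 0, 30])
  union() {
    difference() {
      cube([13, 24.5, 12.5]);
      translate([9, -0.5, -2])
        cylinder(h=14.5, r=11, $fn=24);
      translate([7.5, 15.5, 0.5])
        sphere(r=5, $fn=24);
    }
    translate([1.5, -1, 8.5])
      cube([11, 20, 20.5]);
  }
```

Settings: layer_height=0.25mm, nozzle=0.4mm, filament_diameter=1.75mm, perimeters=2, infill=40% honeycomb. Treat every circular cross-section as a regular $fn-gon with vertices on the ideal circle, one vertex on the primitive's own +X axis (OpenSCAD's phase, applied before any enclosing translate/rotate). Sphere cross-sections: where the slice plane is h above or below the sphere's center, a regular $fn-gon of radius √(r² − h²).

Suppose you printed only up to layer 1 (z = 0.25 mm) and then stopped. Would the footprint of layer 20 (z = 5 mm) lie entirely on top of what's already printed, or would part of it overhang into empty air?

part overhangs

Compare the two slices. At z = 0.25: the cube (footprint 13×24.5) is included at this height (area 318.50 mm²); the r=11 cylinder at (9, -0.5) gives a regular 24-gon of circumradius 11 (constant along its height) (area = (24/2)·11.000²·sin(360°/24) = 375.81 mm²); the r=5 sphere at (7.5, 15.5) contributes a regular 24-gon of circumradius √(5²−0.25²) = 4.994 (area = (24/2)·4.994²·sin(360°/24) = 77.45 mm²); Taking the first minus the rest: starting from the 13×24.5 cube (318.50 mm²), the r=11 cylinder at (9, -0.5) partially overlaps it — only the 122.02 mm² overlap (of its 375.81 mm²) is removed, clipping the outline; the r=5 sphere at (7.5, 15.5) lies wholly inside it (removes its full 77.45 mm² and its 31.29 mm outline becomes a hole wall) — area = 119.03 mm²; the cube at (1.5, -1) does not reach this height (z outside [8.5, 29]); Merging all regions: only that combined region is present, so the union is just that shape — area = 119.03 mm²; (whole slice rotated 30° about Z — lengths, areas and connectivity unchanged). At z = 5: the cube (footprint 13×24.5) is included at this height (area 318.50 mm²); the r=11 cylinder at (9, -0.5) gives a regular 24-gon of circumradius 11 (constant along its height) (area = (24/2)·11.000²·sin(360°/24) = 375.81 mm²); the r=5 sphere at (7.5, 15.5) slices to a regular 24-gon of circumradius 2.179 (√(r²−h²) with h=4.5 from center) (area = (24/2)·2.179²·sin(360°/24) = 14.75 mm²); Taking the first minus the rest: starting from the 13×24.5 cube (318.50 mm²), the r=11 cylinder at (9, -0.5) partially overlaps it — only the 122.02 mm² overlap (of its 375.81 mm²) is removed, clipping the outline; the r=5 sphere at (7.5, 15.5) lies wholly inside it (removes its full 14.75 mm² and its 13.65 mm outline becomes a hole wall) — area = 181.73 mm²; the cube at (1.5, -1) is not intersected at this z (z outside [8.5, 29]); Merging all regions: only that combined region is present, so the union is just that shape — area = 181.73 mm²; (rotated 30° about Z; rotation is an isometry so areas/perimeters/island counts are preserved). Checking containment: at z = 5 the cross-section extends beyond the z = 0.25 cross-section by about 62.70 mm².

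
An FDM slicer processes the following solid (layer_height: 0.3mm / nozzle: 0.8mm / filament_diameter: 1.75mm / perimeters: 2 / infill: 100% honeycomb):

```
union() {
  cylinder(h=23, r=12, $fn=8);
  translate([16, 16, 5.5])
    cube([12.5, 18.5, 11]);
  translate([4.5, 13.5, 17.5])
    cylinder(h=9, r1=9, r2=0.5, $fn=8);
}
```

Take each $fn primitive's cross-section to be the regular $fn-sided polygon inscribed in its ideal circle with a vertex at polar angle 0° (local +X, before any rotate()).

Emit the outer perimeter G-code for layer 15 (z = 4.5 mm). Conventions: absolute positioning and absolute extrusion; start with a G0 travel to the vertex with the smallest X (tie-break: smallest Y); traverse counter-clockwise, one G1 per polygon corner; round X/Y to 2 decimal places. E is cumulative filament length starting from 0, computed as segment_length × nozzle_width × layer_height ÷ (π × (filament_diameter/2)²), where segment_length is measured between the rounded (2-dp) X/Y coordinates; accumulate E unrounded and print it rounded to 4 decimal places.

At z = 4.5 mm: the r=12 cylinder gives a regular 8-gon of circumradius 12 (constant along its height); the cube at (16, 16) is not intersected at this z (z outside [5.5, 16.5]); the cone at (4.5, 13.5) does not reach this height (z outside [17.5, 26.5]); Merging all regions: only the r=12 cylinder is present, so the union is just that shape — 1 connected region. The outline is a single polygon with 8 vertices. Extrusion per mm of travel: 0.8 × 0.3 / (π × 0.875²) = 0.099780. Accumulating E over each segment gives final E = 7.3334.

G0 X-12.00 Y0.00 Z4.50
G1 X-8.49 Y-8.49 E0.9167
G1 X0.00 Y-12.00 E1.8334
G1 X8.49 Y-8.49 E2.7500
G1 X12.00 Y0.00 E3.6667
G1 X8.49 Y8.49 E4.5834
G1 X0.00 Y12.00 E5.5001
G1 X-8.49 Y8.49 E6.4167
G1 X-12.00 Y0.00 E7.3334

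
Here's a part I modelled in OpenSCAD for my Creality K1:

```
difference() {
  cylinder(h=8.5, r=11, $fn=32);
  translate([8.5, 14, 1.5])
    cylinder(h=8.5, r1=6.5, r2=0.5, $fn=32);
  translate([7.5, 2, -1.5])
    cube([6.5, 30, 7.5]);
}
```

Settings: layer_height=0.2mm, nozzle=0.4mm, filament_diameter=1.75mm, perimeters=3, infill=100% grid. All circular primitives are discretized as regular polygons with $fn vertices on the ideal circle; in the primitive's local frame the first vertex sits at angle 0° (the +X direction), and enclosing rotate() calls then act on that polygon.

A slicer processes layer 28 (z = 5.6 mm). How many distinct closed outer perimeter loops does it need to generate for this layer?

At z = 5.6 mm: the cylinder: section is a regular 32-gon, circumradius r=11; the cone at (8.5, 14) (r1=6.5→r2=0.5) has section circumradius 3.606 here — a regular 32-gon; the cube at (7.5, 2) (footprint 6.5×30) is included at this height; Subtracting the remaining from the first: starting from the r=11 cylinder, the cone at (8.5, 14) misses the remaining region (no effect); the 6.5×30 cube at (7.5, 2) partially overlaps it — only the 12.35 mm² overlap (of its 195.00 mm²) is removed, clipping the outline — 1 connected region. The result has 1 disconnected region.

1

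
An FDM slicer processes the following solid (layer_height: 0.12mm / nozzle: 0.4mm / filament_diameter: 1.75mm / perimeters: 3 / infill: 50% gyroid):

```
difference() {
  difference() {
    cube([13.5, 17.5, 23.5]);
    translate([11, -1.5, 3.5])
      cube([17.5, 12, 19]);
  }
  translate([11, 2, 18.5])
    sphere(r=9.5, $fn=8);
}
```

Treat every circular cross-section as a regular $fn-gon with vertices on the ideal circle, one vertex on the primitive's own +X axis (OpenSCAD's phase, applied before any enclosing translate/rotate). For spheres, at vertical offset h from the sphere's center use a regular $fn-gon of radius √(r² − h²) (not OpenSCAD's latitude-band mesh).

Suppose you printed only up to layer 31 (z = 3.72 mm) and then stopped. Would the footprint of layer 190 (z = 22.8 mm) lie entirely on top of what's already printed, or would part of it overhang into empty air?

Compare the two slices. At z = 3.72: the cube (footprint 13.5×17.5) is included at this height (area 236.25 mm²); the 17.5×12 cube at (11, -1.5) contributes its full rectangle (area 210.00 mm²); Taking the first minus the rest: starting from the 13.5×17.5 cube (236.25 mm²), the 17.5×12 cube at (11, -1.5) partially overlaps it — only the 26.25 mm² overlap (of its 210.00 mm²) is removed, clipping the outline — area = 210.00 mm²; the sphere at (11, 2) is not intersected at this z (|z−center|=14.780 > r=9.5); After the difference (first − rest): none of the subtracted shapes is present at this height, so the result so far is unchanged — area = 210.00 mm². At z = 22.8: the cube (footprint 13.5×17.5) is included at this height (area 236.25 mm²); the cube at (11, -1.5) is absent (z outside [3.5, 22.5]); Subtracting the remaining from the first: none of the subtracted shapes is present at this height, so the 13.5×17.5 cube is unchanged — area = 236.25 mm²; the sphere at (11, 2): section is a regular 8-gon, circumradius = √(r²−h²) = √(9.5²−4.3²) = 8.471 (area = (8/2)·8.471²·sin(360°/8) = 202.97 mm²); Taking the first minus the rest: starting from the result so far (236.25 mm²), the r=9.5 sphere at (11, 2) partially overlaps it — only the 91.74 mm² overlap (of its 202.97 mm²) is removed, clipping the outline — area = 144.51 mm². Checking containment: at z = 22.8 the cross-section extends beyond the z = 3.72 cross-section by about 1.37 mm².

part overhangs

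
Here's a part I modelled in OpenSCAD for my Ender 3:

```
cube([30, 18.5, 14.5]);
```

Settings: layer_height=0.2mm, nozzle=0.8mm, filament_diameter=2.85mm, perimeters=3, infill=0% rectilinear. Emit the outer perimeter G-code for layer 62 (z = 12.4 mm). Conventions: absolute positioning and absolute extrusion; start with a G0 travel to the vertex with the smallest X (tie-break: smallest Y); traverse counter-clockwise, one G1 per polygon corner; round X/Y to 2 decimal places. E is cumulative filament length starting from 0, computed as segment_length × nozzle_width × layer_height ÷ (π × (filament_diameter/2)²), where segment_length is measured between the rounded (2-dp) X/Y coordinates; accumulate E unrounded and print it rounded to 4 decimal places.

At z = 12.4 mm: the cube is present — its section is the full 30×18.5 rectangle. The outline is a single polygon with 4 vertices. Extrusion per mm of travel: 0.8 × 0.2 / (π × 1.425²) = 0.025081. Accumulating E over each segment gives final E = 2.4328.

G0 X0.00 Y0.00 Z12.40
G1 X30.00 Y0.00 E0.7524
G1 X30.00 Y18.50 E1.2164
G1 X0.00 Y18.50 E1.9688
G1 X0.00 Y0.00 E2.4328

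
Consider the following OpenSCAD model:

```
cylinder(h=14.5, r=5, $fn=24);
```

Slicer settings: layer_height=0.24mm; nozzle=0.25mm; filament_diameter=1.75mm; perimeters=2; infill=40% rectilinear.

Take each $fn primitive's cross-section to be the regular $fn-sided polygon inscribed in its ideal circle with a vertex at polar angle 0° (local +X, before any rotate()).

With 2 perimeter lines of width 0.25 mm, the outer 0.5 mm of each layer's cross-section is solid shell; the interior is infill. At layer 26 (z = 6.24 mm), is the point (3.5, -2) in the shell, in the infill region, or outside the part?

infill

At z = 6.24 mm: the r=5 cylinder contributes a regular 24-gon of circumradius 5. Overall, the cross-section is a single solid region. The nearest boundary edge runs (4.33, -2.50)→(4.83, -1.29); distance from the point to it = 0.96 mm. The point is inside the cross-section and 0.96 mm from the nearest boundary — more than the 0.5 mm shell width (2 × 0.25), so it's in the infill interior.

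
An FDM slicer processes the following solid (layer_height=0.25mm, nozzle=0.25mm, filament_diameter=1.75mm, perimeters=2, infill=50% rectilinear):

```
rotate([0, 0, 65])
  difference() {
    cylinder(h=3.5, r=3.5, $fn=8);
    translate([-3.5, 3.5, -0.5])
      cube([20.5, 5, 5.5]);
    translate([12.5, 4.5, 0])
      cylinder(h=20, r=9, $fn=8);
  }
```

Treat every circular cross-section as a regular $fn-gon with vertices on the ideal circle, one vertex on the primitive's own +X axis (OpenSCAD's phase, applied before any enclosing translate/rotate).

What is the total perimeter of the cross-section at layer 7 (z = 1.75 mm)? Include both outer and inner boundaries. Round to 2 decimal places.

21.43 mm

At z = 1.75 mm: the r=3.5 cylinder contributes a regular 8-gon of circumradius 3.5 (perimeter = 2·8·3.500·sin(180°/8) = 21.43 mm); the cube at (-3.5, 3.5) (footprint 20.5×5) is included at this height (perimeter 51.00 mm); the r=9 cylinder at (12.5, 4.5) contributes a regular 8-gon of circumradius 9 (perimeter = 2·8·9.000·sin(180°/8) = 55.11 mm); After the difference (first − rest): starting from the r=3.5 cylinder, the 20.5×5 cube at (-3.5, 3.5) misses the remaining region (no effect); the r=9 cylinder at (12.5, 4.5) misses the remaining region (no effect) — boundary = 21.43 mm; (whole slice rotated 65° about Z — lengths, areas and connectivity unchanged). Overall, the cross-section is a single solid region. Total boundary length (outer) = 21.43 mm.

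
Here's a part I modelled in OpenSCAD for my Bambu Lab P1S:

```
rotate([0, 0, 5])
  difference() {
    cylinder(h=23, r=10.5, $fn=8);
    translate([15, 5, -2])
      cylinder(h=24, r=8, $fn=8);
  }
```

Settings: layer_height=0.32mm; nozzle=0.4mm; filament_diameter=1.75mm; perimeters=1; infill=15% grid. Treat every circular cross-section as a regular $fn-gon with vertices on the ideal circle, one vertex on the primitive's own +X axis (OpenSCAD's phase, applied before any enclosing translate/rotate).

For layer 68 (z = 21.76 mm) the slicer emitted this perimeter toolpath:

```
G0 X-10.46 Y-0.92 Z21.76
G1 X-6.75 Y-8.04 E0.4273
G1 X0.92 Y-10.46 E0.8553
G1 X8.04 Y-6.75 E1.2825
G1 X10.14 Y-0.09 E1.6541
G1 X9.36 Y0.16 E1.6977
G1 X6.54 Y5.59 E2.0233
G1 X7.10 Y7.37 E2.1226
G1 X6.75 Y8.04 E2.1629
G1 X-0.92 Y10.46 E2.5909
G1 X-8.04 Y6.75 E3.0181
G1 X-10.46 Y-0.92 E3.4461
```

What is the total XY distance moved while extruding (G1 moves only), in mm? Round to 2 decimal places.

Sum the Euclidean lengths of each G1 segment: total = 64.76 mm.

64.76 mm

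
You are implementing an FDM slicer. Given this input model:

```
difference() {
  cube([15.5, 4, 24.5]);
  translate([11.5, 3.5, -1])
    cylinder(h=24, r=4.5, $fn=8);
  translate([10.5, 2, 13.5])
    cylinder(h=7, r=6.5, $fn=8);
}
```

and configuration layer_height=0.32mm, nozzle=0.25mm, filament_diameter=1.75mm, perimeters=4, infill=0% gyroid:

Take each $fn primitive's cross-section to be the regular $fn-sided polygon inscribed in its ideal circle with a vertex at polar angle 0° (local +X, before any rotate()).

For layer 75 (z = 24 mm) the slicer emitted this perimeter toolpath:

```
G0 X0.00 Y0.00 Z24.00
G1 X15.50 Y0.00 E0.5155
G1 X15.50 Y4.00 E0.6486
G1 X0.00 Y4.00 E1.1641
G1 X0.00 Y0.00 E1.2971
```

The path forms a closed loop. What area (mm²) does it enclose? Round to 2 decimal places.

62.00 mm²

Apply the shoelace formula to the sequence of (X, Y) vertices; enclosed area = 62.00 mm².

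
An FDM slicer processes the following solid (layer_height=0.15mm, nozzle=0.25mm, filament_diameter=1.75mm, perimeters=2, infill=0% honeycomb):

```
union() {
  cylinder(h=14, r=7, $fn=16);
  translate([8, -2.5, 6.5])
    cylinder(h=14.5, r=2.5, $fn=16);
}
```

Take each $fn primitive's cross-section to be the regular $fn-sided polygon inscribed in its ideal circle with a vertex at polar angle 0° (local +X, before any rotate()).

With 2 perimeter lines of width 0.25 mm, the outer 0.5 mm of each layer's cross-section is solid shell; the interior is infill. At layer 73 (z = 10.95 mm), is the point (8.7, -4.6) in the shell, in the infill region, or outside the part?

shell

At z = 10.95 mm: the r=7 cylinder contributes a regular 16-gon of circumradius 7; the cylinder at (8, -2.5): section is a regular 16-gon, circumradius r=2.5; Merging all regions: the regions partially overlap (shared area 2.43 mm²), so overlapping operands fuse into one piece — 1 connected region. Overall, the cross-section is a single solid region. The nearest boundary edge runs (8.96, -4.81)→(8.00, -5.00); distance from the point to it = 0.26 mm. The point is inside the cross-section, 0.26 mm from the nearest boundary — within the 0.5 mm shell band (2 × 0.25).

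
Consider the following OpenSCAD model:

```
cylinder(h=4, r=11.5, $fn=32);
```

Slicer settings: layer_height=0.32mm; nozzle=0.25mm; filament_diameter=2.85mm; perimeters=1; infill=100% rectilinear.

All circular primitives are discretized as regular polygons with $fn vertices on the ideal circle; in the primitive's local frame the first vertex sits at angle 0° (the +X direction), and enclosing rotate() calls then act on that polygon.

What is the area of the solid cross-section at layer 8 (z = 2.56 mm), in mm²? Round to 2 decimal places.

412.81 mm²

At z = 2.56 mm: the r=11.5 cylinder contributes a regular 32-gon of circumradius 11.5 (area = (32/2)·11.500²·sin(360°/32) = 412.81 mm²). Overall, the cross-section is a single solid region. Net area = 412.81 mm².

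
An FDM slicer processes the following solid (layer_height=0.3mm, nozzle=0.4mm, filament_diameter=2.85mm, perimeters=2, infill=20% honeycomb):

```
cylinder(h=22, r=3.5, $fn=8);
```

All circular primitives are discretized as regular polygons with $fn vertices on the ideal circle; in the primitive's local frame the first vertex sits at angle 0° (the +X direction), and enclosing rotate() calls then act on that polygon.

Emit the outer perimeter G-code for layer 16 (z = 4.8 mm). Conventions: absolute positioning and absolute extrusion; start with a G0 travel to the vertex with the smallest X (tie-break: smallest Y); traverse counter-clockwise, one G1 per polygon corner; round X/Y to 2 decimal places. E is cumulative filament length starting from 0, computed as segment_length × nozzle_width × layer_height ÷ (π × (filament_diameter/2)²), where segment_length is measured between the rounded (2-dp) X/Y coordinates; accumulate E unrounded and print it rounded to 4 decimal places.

G0 X-3.50 Y0.00 Z4.80
G1 X-2.47 Y-2.47 E0.0503
G1 X0.00 Y-3.50 E0.1007
G1 X2.47 Y-2.47 E0.1510
G1 X3.50 Y0.00 E0.2014
G1 X2.47 Y2.47 E0.2517
G1 X0.00 Y3.50 E0.3020
G1 X-2.47 Y2.47 E0.3524
G1 X-3.50 Y0.00 E0.4027

At z = 4.8 mm: the r=3.5 cylinder contributes a regular 8-gon of circumradius 3.5. The outline is a single polygon with 8 vertices. Extrusion per mm of travel: 0.4 × 0.3 / (π × 1.425²) = 0.018811. Accumulating E over each segment gives final E = 0.4027.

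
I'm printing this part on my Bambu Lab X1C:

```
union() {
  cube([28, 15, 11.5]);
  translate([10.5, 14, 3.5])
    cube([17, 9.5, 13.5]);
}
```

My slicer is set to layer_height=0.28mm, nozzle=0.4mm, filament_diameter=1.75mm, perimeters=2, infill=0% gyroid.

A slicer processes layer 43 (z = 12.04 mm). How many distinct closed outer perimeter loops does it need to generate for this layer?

At z = 12.04 mm: the cube is absent (z outside [0, 11.5]); the cube at (10.5, 14) (footprint 17×9.5) is included at this height; Taking the union: only the 17×9.5 cube at (10.5, 14) is present, so the union is just that shape — 1 connected region. The result has 1 disconnected region.

1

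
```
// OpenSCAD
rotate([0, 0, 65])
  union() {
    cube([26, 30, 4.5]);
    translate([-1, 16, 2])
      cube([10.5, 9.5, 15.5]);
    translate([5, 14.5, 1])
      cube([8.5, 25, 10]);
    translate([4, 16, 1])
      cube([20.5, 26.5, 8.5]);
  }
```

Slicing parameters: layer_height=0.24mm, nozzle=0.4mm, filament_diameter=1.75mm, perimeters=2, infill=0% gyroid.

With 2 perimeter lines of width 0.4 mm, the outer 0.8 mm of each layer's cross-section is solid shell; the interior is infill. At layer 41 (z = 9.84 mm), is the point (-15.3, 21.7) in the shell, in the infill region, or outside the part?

At z = 9.84 mm: the cube does not reach this height (z outside [0, 4.5]); the cube at (-1, 16) is present — its section is the full 10.5×9.5 rectangle; the 8.5×25 cube at (5, 14.5) contributes its full rectangle; the cube at (4, 16) is absent (z outside [1, 9.5]); Combining (union): the regions partially overlap (shared area 42.75 mm²), so overlapping operands fuse into one piece — 1 connected region; (whole slice rotated 65° about Z — lengths, areas and connectivity unchanged). Overall, the cross-section is a single solid region. Undo the 65° rotation: the query point maps to (13.201, 23.037) in the un-rotated model frame. The nearest boundary edge runs (13.50, 39.50)→(13.50, 14.50); distance from the point to it = 0.30 mm. The point is inside the cross-section, 0.30 mm from the nearest boundary — within the 0.8 mm shell band (2 × 0.4).

shell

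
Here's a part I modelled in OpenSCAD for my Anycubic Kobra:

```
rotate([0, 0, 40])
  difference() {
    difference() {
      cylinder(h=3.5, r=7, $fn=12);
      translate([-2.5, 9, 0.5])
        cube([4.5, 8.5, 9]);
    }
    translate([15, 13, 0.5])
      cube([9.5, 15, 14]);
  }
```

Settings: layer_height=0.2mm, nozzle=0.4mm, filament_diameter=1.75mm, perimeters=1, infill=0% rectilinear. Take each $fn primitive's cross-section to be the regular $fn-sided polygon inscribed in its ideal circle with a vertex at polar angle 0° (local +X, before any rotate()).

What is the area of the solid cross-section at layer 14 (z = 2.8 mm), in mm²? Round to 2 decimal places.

147.00 mm²

At z = 2.8 mm: the cylinder: section is a regular 12-gon, circumradius r=7 (area = (12/2)·7.000²·sin(360°/12) = 147.00 mm²); the cube at (-2.5, 9) (footprint 4.5×8.5) is included at this height (area 38.25 mm²); Taking the first minus the rest: starting from the r=7 cylinder (147.00 mm²), the 4.5×8.5 cube at (-2.5, 9) misses the remaining region (no effect) — area = 147.00 mm²; the 9.5×15 cube at (15, 13) contributes its full rectangle (area 142.50 mm²); Taking the first minus the rest: starting from the result so far (147.00 mm²), the 9.5×15 cube at (15, 13) misses the remaining region (no effect) — area = 147.00 mm²; (whole slice rotated 40° about Z — lengths, areas and connectivity unchanged). Overall, the cross-section is a single solid region. Net area = 147.00 mm².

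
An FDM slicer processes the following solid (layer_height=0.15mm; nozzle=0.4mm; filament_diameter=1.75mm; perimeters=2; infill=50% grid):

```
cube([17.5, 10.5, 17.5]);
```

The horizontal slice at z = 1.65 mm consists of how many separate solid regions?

At z = 1.65 mm: the cube is present — its section is the full 17.5×10.5 rectangle. The result has 1 disconnected region.

1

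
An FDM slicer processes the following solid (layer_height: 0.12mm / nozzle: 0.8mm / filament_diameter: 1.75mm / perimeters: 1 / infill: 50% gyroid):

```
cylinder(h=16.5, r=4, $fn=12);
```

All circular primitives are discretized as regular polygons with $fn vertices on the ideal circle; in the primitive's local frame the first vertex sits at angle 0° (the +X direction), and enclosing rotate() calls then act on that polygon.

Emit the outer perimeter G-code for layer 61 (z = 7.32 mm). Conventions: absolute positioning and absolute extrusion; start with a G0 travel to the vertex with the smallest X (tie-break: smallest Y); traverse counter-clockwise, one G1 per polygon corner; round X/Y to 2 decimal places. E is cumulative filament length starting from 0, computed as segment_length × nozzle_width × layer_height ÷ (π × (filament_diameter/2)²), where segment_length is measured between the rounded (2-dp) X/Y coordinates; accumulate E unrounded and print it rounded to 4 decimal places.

At z = 7.32 mm: the cylinder: section is a regular 12-gon, circumradius r=4. The outline is a single polygon with 12 vertices. Extrusion per mm of travel: 0.8 × 0.12 / (π × 0.875²) = 0.039912. Accumulating E over each segment gives final E = 0.9911.

G0 X-4.00 Y0.00 Z7.32
G1 X-3.46 Y-2.00 E0.0827
G1 X-2.00 Y-3.46 E0.1651
G1 X0.00 Y-4.00 E0.2478
G1 X2.00 Y-3.46 E0.3305
G1 X3.46 Y-2.00 E0.4129
G1 X4.00 Y0.00 E0.4955
G1 X3.46 Y2.00 E0.5782
G1 X2.00 Y3.46 E0.6606
G1 X0.00 Y4.00 E0.7433
G1 X-2.00 Y3.46 E0.8260
G1 X-3.46 Y2.00 E0.9084
G1 X-4.00 Y0.00 E0.9911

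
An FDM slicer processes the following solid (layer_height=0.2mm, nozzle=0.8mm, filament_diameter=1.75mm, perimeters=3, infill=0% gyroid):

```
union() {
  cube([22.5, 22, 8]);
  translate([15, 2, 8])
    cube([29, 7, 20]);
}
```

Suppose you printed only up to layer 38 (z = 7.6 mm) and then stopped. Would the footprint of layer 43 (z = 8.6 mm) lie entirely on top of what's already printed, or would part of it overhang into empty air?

part overhangs

Compare the two slices. At z = 7.6: the cube (footprint 22.5×22) is included at this height (area 495.00 mm²); the cube at (15, 2) is absent (z outside [8, 28]); Combining (union): only the 22.5×22 cube is present, so the union is just that shape — area = 495.00 mm². At z = 8.6: the cube is not intersected at this z (z outside [0, 8]); the 29×7 cube at (15, 2) contributes its full rectangle (area 203.00 mm²); Merging all regions: only the 29×7 cube at (15, 2) is present, so the union is just that shape — area = 203.00 mm². Checking containment: at z = 8.6 the cross-section extends beyond the z = 7.6 cross-section by about 150.50 mm².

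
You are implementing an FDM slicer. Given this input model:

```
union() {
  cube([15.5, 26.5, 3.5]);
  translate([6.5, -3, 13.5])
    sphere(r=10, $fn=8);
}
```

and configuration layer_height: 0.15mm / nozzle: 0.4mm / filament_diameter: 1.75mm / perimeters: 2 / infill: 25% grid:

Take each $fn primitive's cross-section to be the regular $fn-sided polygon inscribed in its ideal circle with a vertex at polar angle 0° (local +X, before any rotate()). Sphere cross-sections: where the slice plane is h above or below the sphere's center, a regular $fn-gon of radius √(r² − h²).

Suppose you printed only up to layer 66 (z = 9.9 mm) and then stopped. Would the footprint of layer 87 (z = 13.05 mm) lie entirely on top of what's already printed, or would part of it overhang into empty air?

Compare the two slices. At z = 9.9: the cube is not intersected at this z (z outside [0, 3.5]); the r=10 sphere at (6.5, -3) slices to a regular 8-gon of circumradius 9.330 (√(r²−h²) with h=3.6 from center) (area = (8/2)·9.330²·sin(360°/8) = 246.19 mm²); Taking the union: only the r=10 sphere at (6.5, -3) is present, so the union is just that shape — area = 246.19 mm². At z = 13.05: the cube does not reach this height (z outside [0, 3.5]); the sphere at (6.5, -3): section is a regular 8-gon, circumradius = √(r²−h²) = √(10²−0.45²) = 9.990 (area = (8/2)·9.990²·sin(360°/8) = 282.27 mm²); Merging all regions: only the r=10 sphere at (6.5, -3) is present, so the union is just that shape — area = 282.27 mm². Checking containment: at z = 13.05 the cross-section extends beyond the z = 9.9 cross-section by about 36.08 mm².

part overhangs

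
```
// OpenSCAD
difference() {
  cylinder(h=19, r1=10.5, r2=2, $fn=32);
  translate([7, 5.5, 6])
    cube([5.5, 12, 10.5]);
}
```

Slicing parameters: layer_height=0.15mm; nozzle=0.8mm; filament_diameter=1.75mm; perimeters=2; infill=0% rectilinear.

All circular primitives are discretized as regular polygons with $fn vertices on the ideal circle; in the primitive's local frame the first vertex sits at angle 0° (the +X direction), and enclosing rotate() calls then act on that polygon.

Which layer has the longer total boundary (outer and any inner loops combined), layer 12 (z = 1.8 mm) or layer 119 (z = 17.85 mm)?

layer 12 (z = 1.8 mm)

Layer 12 (z = 1.8): the cone (r1=10.5→r2=2) has section circumradius 9.695 here — a regular 32-gon (perimeter = 2·32·9.695·sin(180°/32) = 60.82 mm); the cube at (7, 5.5) is absent (z outside [6, 16.5]); Taking the first minus the rest: none of the subtracted shapes is present at this height, so the cone is unchanged — boundary = 60.82 mm. So its perimeter = 60.82 mm. Layer 119 (z = 17.85): the cone (r1=10.5→r2=2) has section circumradius 2.514 here — a regular 32-gon (perimeter = 2·32·2.514·sin(180°/32) = 15.77 mm); the cube at (7, 5.5) is not intersected at this z (z outside [6, 16.5]); After the difference (first − rest): none of the subtracted shapes is present at this height, so the cone is unchanged — boundary = 15.77 mm. So its perimeter = 15.77 mm. Layer 12 is larger (60.82 vs 15.77 mm).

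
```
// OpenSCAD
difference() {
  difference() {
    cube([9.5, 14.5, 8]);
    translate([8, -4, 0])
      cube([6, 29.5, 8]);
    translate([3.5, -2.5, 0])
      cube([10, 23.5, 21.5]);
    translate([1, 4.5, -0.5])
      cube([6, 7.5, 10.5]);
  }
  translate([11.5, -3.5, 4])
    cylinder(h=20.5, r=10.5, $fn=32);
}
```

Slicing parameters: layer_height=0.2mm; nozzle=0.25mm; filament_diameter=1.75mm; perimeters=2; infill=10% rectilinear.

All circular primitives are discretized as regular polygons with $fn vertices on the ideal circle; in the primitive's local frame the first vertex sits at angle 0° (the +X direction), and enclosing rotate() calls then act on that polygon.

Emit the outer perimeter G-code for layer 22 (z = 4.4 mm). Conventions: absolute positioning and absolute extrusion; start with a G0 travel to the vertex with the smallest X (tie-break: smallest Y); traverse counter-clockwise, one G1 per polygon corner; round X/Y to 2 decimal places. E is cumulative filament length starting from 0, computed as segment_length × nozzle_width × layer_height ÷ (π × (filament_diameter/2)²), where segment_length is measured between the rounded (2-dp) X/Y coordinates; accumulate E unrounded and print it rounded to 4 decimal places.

G0 X0.00 Y0.00 Z4.40
G1 X1.64 Y0.00 E0.0341
G1 X1.80 Y0.52 E0.0454
G1 X2.77 Y2.33 E0.0881
G1 X3.50 Y3.22 E0.1120
G1 X3.50 Y4.50 E0.1386
G1 X1.00 Y4.50 E0.1906
G1 X1.00 Y12.00 E0.3465
G1 X3.50 Y12.00 E0.3985
G1 X3.50 Y14.50 E0.4504
G1 X0.00 Y14.50 E0.5232
G1 X0.00 Y0.00 E0.8246

At z = 4.4 mm: the cube is present — its section is the full 9.5×14.5 rectangle; the 6×29.5 cube at (8, -4) contributes its full rectangle; the cube at (3.5, -2.5) is present — its section is the full 10×23.5 rectangle; the 6×7.5 cube at (1, 4.5) contributes its full rectangle; After the difference (first − rest): starting from the 9.5×14.5 cube, the 6×29.5 cube at (8, -4) partially overlaps it — only the 21.75 mm² overlap (of its 177.00 mm²) is removed, clipping the outline; the 10×23.5 cube at (3.5, -2.5) partially overlaps it — only the 65.25 mm² overlap (of its 235.00 mm²) is removed, clipping the outline; the 6×7.5 cube at (1, 4.5) partially overlaps it — only the 18.75 mm² overlap (of its 45.00 mm²) is removed, clipping the outline — 1 connected region; the cylinder at (11.5, -3.5): section is a regular 32-gon, circumradius r=10.5; Subtracting the remaining from the first: starting from that combined region, the r=10.5 cylinder at (11.5, -3.5) partially overlaps it — only the 3.45 mm² overlap (of its 344.14 mm²) is removed, clipping the outline — 1 connected region. The outline is a single polygon with 11 vertices. Extrusion per mm of travel: 0.25 × 0.2 / (π × 0.875²) = 0.020788. Accumulating E over each segment gives final E = 0.8246.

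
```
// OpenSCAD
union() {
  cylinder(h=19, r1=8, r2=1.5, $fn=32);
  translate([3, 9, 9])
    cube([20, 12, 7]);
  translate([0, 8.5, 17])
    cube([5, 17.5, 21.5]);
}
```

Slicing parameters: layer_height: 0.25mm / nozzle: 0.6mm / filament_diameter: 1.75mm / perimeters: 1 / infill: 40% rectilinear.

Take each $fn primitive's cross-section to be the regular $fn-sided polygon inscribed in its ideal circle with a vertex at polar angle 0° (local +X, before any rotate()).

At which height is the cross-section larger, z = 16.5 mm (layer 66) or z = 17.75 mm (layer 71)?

layer 71 (z = 17.75 mm)

Layer 66 (z = 16.5): the cone contributes a regular 32-gon of circumradius 2.355 (interpolated between r1=8 and r2=1.5 at t=0.868) (area = (32/2)·2.355²·sin(360°/32) = 17.32 mm²); the cube at (3, 9) is absent (z outside [9, 16]); the cube at (0, 8.5) is not intersected at this z (z outside [17, 38.5]); Combining (union): only the cone is present, so the union is just that shape — area = 17.32 mm². So its area = 17.32 mm². Layer 71 (z = 17.75): the cone: at t=0.934 of its height the radius interpolates to r₁+(r₂−r₁)t = 1.928, giving a regular 32-gon of that circumradius (area = (32/2)·1.928²·sin(360°/32) = 11.60 mm²); the cube at (3, 9) is absent (z outside [9, 16]); the cube at (0, 8.5) is present — its section is the full 5×17.5 rectangle (area 87.50 mm²); Taking the union: the 2 present regions are separate (no shared area or edge), so areas and boundary lengths simply add and each stays a separate island — area = 99.10 mm². So its area = 99.10 mm². Layer 71 is larger (99.10 vs 17.32 mm²).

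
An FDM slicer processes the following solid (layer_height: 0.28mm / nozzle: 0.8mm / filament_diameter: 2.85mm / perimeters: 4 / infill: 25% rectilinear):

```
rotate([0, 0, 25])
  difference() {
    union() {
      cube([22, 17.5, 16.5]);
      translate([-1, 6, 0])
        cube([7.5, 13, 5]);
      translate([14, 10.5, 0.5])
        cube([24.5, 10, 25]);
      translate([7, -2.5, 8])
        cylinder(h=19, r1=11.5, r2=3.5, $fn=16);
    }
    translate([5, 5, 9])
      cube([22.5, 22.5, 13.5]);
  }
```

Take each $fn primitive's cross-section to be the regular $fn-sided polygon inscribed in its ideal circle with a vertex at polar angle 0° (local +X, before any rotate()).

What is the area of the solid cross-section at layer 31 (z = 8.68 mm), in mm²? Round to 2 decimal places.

835.74 mm²

At z = 8.68 mm: the cube is present — its section is the full 22×17.5 rectangle (area 385.00 mm²); the cube at (-1, 6) is not intersected at this z (z outside [0, 5]); the cube at (14, 10.5) (footprint 24.5×10) is included at this height (area 245.00 mm²); the cone at (7, -2.5): at t=0.036 of its height the radius interpolates to r₁+(r₂−r₁)t = 11.214, giving a regular 16-gon of that circumradius (area = (16/2)·11.214²·sin(360°/16) = 384.97 mm²); Taking the union: the regions partially overlap — summed areas 1014.97 mm² minus the doubly-counted overlap 179.23 mm² gives 835.74 mm² — area = 835.74 mm²; the cube at (5, 5) is absent (z outside [9, 22.5]); Subtracting the remaining from the first: none of the subtracted shapes is present at this height, so the result so far is unchanged — area = 835.74 mm²; (whole slice rotated 25° about Z — lengths, areas and connectivity unchanged). Overall, the cross-section is a single solid region. Net area = 835.74 mm².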